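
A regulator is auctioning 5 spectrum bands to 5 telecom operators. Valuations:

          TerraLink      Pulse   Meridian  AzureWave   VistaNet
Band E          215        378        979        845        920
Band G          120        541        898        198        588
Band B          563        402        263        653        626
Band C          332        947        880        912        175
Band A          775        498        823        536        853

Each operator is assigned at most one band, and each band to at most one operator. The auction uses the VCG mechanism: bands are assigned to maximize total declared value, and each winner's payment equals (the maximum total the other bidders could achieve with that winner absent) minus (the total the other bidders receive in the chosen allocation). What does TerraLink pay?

Efficient allocation: TerraLink→Band A ($775M), Pulse→Band C ($947M), Meridian→Band G ($898M), AzureWave→Band B ($653M), VistaNet→Band E ($920M); total welfare W = $4193M.
TerraLink receives Band A at value $775M, so the others get W − 775 = $3418M.
Without TerraLink: best allocation of the remaining 4 bidders over all 5 bands is Pulse→Band C ($947M), Meridian→Band G ($898M), AzureWave→Band E ($845M), VistaNet→Band A ($853M), total $3543M.
VCG payment = (others' best without TerraLink) − (others' welfare with TerraLink) = 3543 − 3418 = $125M.

TerraLink pays $125M.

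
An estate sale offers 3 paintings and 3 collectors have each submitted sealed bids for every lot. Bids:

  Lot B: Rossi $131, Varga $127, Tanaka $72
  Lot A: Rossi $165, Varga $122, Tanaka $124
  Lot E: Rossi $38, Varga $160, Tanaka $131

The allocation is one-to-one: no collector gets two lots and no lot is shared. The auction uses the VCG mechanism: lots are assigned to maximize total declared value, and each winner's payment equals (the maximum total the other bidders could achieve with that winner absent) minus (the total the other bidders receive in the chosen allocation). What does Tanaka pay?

Efficient allocation: Rossi→Lot A ($165), Varga→Lot B ($127), Tanaka→Lot E ($131); total welfare W = $423.
Tanaka receives Lot E at value $131, so the others get W − 131 = $292.
Without Tanaka: best allocation of the remaining 2 bidders over all 3 lots is Rossi→Lot A ($165), Varga→Lot E ($160), total $325.
VCG payment = (others' best without Tanaka) − (others' welfare with Tanaka) = 325 − 292 = $33.

Tanaka pays $33.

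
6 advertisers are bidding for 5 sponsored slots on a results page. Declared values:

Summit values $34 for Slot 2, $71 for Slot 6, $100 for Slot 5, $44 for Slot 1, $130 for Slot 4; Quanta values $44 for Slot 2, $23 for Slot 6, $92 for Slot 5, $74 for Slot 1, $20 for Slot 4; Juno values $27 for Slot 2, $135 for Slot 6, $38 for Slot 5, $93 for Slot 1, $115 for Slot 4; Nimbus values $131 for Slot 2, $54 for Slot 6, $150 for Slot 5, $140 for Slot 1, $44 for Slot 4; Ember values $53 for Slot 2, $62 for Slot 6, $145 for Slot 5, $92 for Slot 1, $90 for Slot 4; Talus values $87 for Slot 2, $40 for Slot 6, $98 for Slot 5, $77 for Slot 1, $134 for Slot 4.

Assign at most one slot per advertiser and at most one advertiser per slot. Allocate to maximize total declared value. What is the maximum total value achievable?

Treat this as an assignment problem: match each advertiser to one slot.
Optimal: Talus→Slot 2 ($87), Juno→Slot 6 ($135), Ember→Slot 5 ($145), Nimbus→Slot 1 ($140), Summit→Slot 4 ($130) — total 87+135+145+140+130 = $637.
Column-greedy (each slot in turn goes to its best remaining advertiser) gives $618, worse by 19.

Max total: $637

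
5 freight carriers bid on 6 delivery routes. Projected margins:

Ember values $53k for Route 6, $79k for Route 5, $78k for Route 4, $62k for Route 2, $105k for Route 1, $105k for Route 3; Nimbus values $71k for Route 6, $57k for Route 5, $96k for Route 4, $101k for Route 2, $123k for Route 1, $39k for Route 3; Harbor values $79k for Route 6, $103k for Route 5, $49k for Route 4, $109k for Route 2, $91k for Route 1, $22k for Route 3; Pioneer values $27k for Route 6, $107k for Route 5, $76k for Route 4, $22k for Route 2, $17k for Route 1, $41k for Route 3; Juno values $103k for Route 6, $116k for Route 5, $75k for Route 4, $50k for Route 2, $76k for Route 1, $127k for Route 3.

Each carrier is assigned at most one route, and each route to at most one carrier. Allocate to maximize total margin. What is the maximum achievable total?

Optimal: Ember→Route 3 ($105k), Nimbus→Route 1 ($123k), Harbor→Route 2 ($109k), Pioneer→Route 5 ($107k), Juno→Route 6 ($103k) — total 105+123+109+107+103 = $547k.
Row-greedy (each carrier in turn takes its best remaining route) gives $512k, worse by 35.
Next-best assignment: Ember→Route 4, Nimbus→Route 1, Harbor→Route 2, Pioneer→Route 5, Juno→Route 3 = $544k.
Every other assignment is strictly worse.

Max total: $547k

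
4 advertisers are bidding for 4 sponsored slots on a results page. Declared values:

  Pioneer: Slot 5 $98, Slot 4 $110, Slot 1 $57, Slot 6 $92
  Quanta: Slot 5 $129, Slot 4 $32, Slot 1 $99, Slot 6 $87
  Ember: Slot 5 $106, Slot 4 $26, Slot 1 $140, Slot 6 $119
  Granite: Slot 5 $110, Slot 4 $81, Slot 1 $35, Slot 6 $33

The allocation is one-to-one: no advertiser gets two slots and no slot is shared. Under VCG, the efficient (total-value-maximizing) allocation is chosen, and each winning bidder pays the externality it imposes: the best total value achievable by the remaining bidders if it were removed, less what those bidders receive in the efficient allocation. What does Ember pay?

Ember pays $12.

Efficient allocation: Pioneer→Slot 4 ($110), Quanta→Slot 6 ($87), Ember→Slot 1 ($140), Granite→Slot 5 ($110); total welfare W = $447.
Ember receives Slot 1 at value $140, so the others get W − 140 = $307.
Without Ember: best allocation of the remaining 3 bidders over all 4 slots is Pioneer→Slot 4 ($110), Quanta→Slot 1 ($99), Granite→Slot 5 ($110), total $319.
VCG payment = (others' best without Ember) − (others' welfare with Ember) = 319 − 307 = $12.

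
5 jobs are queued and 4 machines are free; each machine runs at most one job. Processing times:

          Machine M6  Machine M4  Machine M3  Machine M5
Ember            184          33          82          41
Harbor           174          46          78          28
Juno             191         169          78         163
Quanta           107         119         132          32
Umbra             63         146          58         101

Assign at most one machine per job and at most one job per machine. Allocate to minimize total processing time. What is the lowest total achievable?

Treat this as an assignment problem: match each job to one machine.
Optimal: Umbra→Machine M6 (63 min), Ember→Machine M4 (33 min), Juno→Machine M3 (78 min), Harbor→Machine M5 (28 min) — total 63+33+78+28 = 202 min.
Min-entry greedy (repeatedly take the single cheapest remaining cell) gives 226 min, worse by 24.

Minimum total: 202 min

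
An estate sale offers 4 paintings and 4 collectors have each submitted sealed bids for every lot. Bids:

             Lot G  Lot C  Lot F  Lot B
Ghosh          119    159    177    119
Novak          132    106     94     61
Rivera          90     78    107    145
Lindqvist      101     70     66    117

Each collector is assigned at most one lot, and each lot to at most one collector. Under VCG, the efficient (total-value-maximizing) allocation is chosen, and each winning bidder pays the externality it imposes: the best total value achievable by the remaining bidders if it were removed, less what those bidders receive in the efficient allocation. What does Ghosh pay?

Ghosh pays $4.

Efficient allocation: Ghosh→Lot F ($177), Novak→Lot C ($106), Rivera→Lot B ($145), Lindqvist→Lot G ($101); total welfare W = $529.
Ghosh receives Lot F at value $177, so the others get W − 177 = $352.
Without Ghosh: best allocation of the remaining 3 bidders over all 4 lots is Novak→Lot G ($132), Rivera→Lot F ($107), Lindqvist→Lot B ($117), total $356.
VCG payment = (others' best without Ghosh) − (others' welfare with Ghosh) = 356 − 352 = $4.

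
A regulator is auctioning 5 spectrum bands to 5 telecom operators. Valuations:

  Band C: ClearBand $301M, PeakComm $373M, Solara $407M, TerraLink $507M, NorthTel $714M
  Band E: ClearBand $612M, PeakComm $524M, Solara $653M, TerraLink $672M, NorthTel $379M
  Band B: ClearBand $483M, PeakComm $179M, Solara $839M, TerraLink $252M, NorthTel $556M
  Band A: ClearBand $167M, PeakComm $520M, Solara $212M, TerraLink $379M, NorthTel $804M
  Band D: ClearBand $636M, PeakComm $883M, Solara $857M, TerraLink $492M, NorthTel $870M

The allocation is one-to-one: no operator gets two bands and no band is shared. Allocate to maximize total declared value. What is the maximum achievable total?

Max total: $3645M

Treat this as an assignment problem: match each operator to one band.
Optimal: ClearBand→Band E ($612M), PeakComm→Band D ($883M), Solara→Band B ($839M), TerraLink→Band C ($507M), NorthTel→Band A ($804M) — total 612+883+839+507+804 = $3645M.
Column-greedy (each band in turn goes to its best remaining operator) gives $3381M, worse by 264.
Checked against all permutations: $3645M is optimal.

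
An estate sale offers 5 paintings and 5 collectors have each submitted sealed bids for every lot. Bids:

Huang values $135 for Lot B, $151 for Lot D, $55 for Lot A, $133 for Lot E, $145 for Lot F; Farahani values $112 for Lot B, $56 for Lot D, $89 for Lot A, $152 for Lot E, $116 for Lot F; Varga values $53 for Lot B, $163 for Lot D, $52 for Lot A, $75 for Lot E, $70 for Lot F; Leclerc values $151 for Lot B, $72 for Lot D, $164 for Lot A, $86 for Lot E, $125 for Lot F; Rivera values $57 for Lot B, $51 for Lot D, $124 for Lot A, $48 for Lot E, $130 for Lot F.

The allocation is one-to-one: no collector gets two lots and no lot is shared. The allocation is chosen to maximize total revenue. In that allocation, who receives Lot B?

Huang receives Lot B.

Optimal: Huang→Lot B ($135), Farahani→Lot E ($152), Varga→Lot D ($163), Leclerc→Lot A ($164), Rivera→Lot F ($130) — total 135+152+163+164+130 = $744.
Max-entry greedy (repeatedly take the single best remaining cell) gives $681, worse by 63.
Swapping Leclerc↔Varga (Leclerc→Lot D $72, Varga→Lot A $52) loses 203.
Huang's own top lot is Lot D ($151), but forcing Huang→Lot D and reassigning the rest optimally gives only $650 — worse by 94.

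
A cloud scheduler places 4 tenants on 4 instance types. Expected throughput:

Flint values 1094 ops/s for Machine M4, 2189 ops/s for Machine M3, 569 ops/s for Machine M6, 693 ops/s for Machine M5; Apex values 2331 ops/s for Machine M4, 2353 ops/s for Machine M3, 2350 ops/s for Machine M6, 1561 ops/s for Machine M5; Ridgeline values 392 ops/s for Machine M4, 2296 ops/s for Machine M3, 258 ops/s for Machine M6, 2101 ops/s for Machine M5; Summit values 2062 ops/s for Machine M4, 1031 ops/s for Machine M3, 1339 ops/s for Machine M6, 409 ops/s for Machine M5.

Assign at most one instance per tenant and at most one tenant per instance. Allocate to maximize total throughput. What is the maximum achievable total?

Max total: 8702 ops/s

Optimal: Flint→Machine M3 (2189 ops/s), Apex→Machine M6 (2350 ops/s), Ridgeline→Machine M5 (2101 ops/s), Summit→Machine M4 (2062 ops/s) — total 2189+2350+2101+2062 = 8702 ops/s.
Max-entry greedy (repeatedly take the single best remaining cell) gives 7085 ops/s, worse by 1617.
Swapping Ridgeline↔Summit (Ridgeline→Machine M4 392 ops/s, Summit→Machine M5 409 ops/s) loses 3362.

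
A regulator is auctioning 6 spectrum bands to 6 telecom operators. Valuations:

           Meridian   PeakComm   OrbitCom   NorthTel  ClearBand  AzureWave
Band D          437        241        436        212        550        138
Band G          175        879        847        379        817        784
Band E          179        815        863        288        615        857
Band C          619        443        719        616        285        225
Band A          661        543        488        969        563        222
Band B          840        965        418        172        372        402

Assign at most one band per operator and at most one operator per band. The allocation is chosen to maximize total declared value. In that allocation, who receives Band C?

OrbitCom receives Band C.

Optimal: Meridian→Band B ($840M), PeakComm→Band G ($879M), OrbitCom→Band C ($719M), NorthTel→Band A ($969M), ClearBand→Band D ($550M), AzureWave→Band E ($857M) — total 840+879+719+969+550+857 = $4814M.
Column-greedy (each band in turn goes to its best remaining operator) gives $4282M, worse by 532.
Next-best assignment: Meridian→Band C, PeakComm→Band B, OrbitCom→Band G, NorthTel→Band A, ClearBand→Band D, AzureWave→Band E = $4807M.
OrbitCom's own top band is Band E ($863M), but forcing OrbitCom→Band E and reassigning the rest optimally gives only $4750M — worse by 64.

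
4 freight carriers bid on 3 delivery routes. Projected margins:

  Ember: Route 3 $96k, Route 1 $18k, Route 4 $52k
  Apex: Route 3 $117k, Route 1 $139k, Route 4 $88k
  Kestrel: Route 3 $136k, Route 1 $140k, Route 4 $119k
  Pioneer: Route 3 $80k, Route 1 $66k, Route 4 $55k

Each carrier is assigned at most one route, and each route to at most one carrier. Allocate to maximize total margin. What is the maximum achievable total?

Optimal: Ember→Route 3 ($96k), Apex→Route 1 ($139k), Kestrel→Route 4 ($119k) — total 96+139+119 = $354k.
Column-greedy (each route in turn goes to its best remaining carrier) gives $330k, worse by 24.

Maximum total: $354k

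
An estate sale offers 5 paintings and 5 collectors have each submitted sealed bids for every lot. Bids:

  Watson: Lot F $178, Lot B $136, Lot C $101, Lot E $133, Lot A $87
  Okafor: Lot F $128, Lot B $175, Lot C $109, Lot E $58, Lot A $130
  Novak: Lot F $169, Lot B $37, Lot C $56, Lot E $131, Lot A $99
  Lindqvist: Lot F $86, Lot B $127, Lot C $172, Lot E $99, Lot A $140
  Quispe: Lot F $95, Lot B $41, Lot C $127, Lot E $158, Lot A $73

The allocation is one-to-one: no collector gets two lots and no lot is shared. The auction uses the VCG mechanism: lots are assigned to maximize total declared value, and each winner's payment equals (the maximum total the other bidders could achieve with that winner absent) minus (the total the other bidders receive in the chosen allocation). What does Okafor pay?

Okafor pays $28.

Efficient allocation: Watson→Lot F ($178), Okafor→Lot B ($175), Novak→Lot A ($99), Lindqvist→Lot C ($172), Quispe→Lot E ($158); total welfare W = $782.
Okafor receives Lot B at value $175, so the others get W − 175 = $607.
Without Okafor: best allocation of the remaining 4 bidders over all 5 lots is Watson→Lot B ($136), Novak→Lot F ($169), Lindqvist→Lot C ($172), Quispe→Lot E ($158), total $635.
VCG payment = (others' best without Okafor) − (others' welfare with Okafor) = 635 − 607 = $28.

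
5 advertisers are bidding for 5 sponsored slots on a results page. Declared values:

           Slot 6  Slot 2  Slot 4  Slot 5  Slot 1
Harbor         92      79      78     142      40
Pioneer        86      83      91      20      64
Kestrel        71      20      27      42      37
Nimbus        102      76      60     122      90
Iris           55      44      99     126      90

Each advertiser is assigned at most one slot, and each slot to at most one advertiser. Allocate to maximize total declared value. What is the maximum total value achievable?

Max total: $485

Optimal: Harbor→Slot 5 ($142), Pioneer→Slot 2 ($83), Kestrel→Slot 6 ($71), Nimbus→Slot 1 ($90), Iris→Slot 4 ($99) — total 142+83+71+90+99 = $485.
Max-entry greedy (repeatedly take the single best remaining cell) gives $463, worse by 22.
Next-best assignment: Harbor→Slot 5, Pioneer→Slot 4, Kestrel→Slot 6, Nimbus→Slot 2, Iris→Slot 1 = $470.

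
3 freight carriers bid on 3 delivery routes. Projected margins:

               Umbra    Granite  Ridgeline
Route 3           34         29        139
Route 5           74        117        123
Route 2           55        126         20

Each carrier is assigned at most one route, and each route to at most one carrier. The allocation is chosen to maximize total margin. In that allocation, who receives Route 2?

Optimal: Umbra→Route 5 ($74k), Granite→Route 2 ($126k), Ridgeline→Route 3 ($139k) — total 74+126+139 = $339k.
Column-greedy (each route in turn goes to its best remaining carrier) gives $311k, worse by 28.

Granite receives Route 2.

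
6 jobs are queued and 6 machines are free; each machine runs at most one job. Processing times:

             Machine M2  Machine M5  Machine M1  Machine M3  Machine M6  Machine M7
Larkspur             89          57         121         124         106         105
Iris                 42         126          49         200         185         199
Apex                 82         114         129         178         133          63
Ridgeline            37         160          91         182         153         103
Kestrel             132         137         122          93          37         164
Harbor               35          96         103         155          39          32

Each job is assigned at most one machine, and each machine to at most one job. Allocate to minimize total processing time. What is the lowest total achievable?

Minimum total: 338 min

Optimal: Larkspur→Machine M5 (57 min), Iris→Machine M1 (49 min), Apex→Machine M7 (63 min), Ridgeline→Machine M2 (37 min), Kestrel→Machine M3 (93 min), Harbor→Machine M6 (39 min) — total 57+49+63+37+93+39 = 338 min.
Min-entry greedy (repeatedly take the single cheapest remaining cell) gives 390 min, worse by 52.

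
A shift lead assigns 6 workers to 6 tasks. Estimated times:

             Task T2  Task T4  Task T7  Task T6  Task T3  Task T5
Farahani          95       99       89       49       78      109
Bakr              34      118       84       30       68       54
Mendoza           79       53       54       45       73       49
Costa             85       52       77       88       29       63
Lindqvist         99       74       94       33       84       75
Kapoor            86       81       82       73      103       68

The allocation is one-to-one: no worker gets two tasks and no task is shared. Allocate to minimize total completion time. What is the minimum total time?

This is the linear assignment problem.
Optimal: Farahani→Task T7 (89 min), Bakr→Task T2 (34 min), Mendoza→Task T4 (53 min), Costa→Task T3 (29 min), Lindqvist→Task T6 (33 min), Kapoor→Task T5 (68 min) — total 89+34+53+29+33+68 = 306 min.
Min-entry greedy (repeatedly take the single cheapest remaining cell) gives 359 min, worse by 53.
Next-best assignment: Farahani→Task T6, Bakr→Task T2, Mendoza→Task T7, Costa→Task T3, Lindqvist→Task T4, Kapoor→Task T5 = 308 min.

Minimum total: 306 min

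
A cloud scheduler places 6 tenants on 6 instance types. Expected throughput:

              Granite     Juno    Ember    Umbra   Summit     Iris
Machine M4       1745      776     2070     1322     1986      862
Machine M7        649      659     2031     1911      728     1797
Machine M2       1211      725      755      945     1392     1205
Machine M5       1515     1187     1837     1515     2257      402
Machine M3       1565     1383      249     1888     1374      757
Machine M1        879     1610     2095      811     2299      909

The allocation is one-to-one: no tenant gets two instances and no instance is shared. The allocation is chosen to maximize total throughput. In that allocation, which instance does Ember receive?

Ember receives Machine M4.

This is a one-to-one assignment (maximum-weight bipartite matching).
Optimal: Granite→Machine M2 (1211 ops/s), Juno→Machine M1 (1610 ops/s), Ember→Machine M4 (2070 ops/s), Umbra→Machine M3 (1888 ops/s), Summit→Machine M5 (2257 ops/s), Iris→Machine M7 (1797 ops/s) — total 1211+1610+2070+1888+2257+1797 = 10833 ops/s.
Column-greedy (each instance in turn goes to its best remaining tenant) gives 9180 ops/s, worse by 1653.
Ember's own top instance is Machine M1 (2095 ops/s), but forcing Ember→Machine M1 and reassigning the rest optimally gives only 10596 ops/s — worse by 237.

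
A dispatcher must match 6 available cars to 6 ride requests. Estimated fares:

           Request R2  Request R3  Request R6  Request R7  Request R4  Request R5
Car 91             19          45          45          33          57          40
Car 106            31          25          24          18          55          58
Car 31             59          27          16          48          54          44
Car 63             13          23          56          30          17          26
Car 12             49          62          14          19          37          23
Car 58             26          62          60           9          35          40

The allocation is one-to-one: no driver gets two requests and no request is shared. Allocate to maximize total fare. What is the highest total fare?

Maximum total: $330

Treat this as an assignment problem: match each driver to one request.
Optimal: Car 91→Request R4 ($57), Car 106→Request R5 ($58), Car 31→Request R7 ($48), Car 63→Request R6 ($56), Car 12→Request R2 ($49), Car 58→Request R3 ($62) — total 57+58+48+56+49+62 = $330.
Column-greedy (each request in turn goes to its best remaining driver) gives $295, worse by 35.
Next-best assignment: Car 91→Request R4, Car 106→Request R5, Car 31→Request R2, Car 63→Request R7, Car 12→Request R3, Car 58→Request R6 = $326.
Checked against all permutations: $330 is optimal.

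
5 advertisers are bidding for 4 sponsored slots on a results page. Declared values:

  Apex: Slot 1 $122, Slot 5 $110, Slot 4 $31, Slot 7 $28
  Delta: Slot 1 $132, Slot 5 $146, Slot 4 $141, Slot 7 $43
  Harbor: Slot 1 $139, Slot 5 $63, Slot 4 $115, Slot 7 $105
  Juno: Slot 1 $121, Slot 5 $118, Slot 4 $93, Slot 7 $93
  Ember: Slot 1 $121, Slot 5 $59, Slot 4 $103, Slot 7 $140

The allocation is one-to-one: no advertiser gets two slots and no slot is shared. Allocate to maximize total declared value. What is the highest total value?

Optimal: Harbor→Slot 1 ($139), Juno→Slot 5 ($118), Delta→Slot 4 ($141), Ember→Slot 7 ($140) — total 139+118+141+140 = $538.
Column-greedy (each slot in turn goes to its best remaining advertiser) gives $481, worse by 57.
Next-best assignment: Harbor→Slot 1, Apex→Slot 5, Delta→Slot 4, Ember→Slot 7 = $530.
Every other assignment is strictly worse.

Max total: $538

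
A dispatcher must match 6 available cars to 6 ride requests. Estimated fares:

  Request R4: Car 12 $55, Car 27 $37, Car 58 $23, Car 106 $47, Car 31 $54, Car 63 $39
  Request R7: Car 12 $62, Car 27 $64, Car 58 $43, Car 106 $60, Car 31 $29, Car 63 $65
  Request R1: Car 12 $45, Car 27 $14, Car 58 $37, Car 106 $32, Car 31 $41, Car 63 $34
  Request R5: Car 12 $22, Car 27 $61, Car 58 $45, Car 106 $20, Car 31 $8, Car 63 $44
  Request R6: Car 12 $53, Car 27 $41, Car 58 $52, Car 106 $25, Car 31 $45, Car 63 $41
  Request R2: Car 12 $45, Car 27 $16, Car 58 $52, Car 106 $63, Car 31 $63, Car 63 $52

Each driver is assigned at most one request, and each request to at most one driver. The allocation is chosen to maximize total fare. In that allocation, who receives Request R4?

Car 31 receives Request R4.

This is a one-to-one assignment (maximum-weight bipartite matching).
Optimal: Car 12→Request R1 ($45), Car 27→Request R5 ($61), Car 58→Request R6 ($52), Car 106→Request R2 ($63), Car 31→Request R4 ($54), Car 63→Request R7 ($65) — total 45+61+52+63+54+65 = $340.
Row-greedy (each driver in turn takes its best remaining request) gives $326, worse by 14.
Next-best assignment: Car 12→Request R4, Car 27→Request R5, Car 58→Request R6, Car 106→Request R2, Car 31→Request R1, Car 63→Request R7 = $337.
No other one-to-one assignment exceeds $340.
Car 31's own top request is Request R2 ($63), but forcing Car 31→Request R2 and reassigning the rest optimally gives only $333 — worse by 7.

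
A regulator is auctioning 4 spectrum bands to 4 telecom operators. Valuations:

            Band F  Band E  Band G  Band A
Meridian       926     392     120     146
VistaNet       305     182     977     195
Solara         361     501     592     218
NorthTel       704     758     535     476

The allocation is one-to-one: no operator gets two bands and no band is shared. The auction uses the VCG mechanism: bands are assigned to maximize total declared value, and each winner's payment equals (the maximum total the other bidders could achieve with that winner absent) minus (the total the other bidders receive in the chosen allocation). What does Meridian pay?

Efficient allocation: Meridian→Band F ($926M), VistaNet→Band G ($977M), Solara→Band E ($501M), NorthTel→Band A ($476M); total welfare W = $2880M.
Meridian receives Band F at value $926M, so the others get W − 926 = $1954M.
Without Meridian: best allocation of the remaining 3 bidders over all 4 bands is VistaNet→Band G ($977M), Solara→Band E ($501M), NorthTel→Band F ($704M), total $2182M.
VCG payment = (others' best without Meridian) − (others' welfare with Meridian) = 2182 − 1954 = $228M.

Meridian pays $228M.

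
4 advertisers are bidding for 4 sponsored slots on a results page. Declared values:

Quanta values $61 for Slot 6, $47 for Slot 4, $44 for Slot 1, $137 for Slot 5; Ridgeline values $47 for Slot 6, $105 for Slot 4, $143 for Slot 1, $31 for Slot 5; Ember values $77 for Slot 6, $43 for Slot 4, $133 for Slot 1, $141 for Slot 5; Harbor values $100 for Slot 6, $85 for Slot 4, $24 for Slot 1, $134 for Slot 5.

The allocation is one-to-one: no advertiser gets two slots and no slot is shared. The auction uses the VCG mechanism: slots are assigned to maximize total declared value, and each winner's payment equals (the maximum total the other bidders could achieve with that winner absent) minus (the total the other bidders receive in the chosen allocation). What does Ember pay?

Ember pays $38.

Efficient allocation: Quanta→Slot 5 ($137), Ridgeline→Slot 4 ($105), Ember→Slot 1 ($133), Harbor→Slot 6 ($100); total welfare W = $475.
Ember receives Slot 1 at value $133, so the others get W − 133 = $342.
Without Ember: best allocation of the remaining 3 bidders over all 4 slots is Quanta→Slot 5 ($137), Ridgeline→Slot 1 ($143), Harbor→Slot 6 ($100), total $380.
VCG payment = (others' best without Ember) − (others' welfare with Ember) = 380 − 342 = $38.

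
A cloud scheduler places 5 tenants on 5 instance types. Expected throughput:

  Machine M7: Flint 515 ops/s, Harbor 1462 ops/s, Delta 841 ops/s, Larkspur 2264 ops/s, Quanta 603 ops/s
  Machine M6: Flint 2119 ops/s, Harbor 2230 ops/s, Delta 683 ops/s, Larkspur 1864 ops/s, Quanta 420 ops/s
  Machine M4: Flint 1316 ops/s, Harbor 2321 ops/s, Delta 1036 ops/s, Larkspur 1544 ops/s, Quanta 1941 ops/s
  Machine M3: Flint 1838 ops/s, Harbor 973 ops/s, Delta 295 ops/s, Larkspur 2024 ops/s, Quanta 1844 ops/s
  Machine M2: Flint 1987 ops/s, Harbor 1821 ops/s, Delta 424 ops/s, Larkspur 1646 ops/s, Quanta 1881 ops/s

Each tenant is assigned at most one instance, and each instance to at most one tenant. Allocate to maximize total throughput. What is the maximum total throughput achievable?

Optimal: Flint→Machine M2 (1987 ops/s), Harbor→Machine M6 (2230 ops/s), Delta→Machine M4 (1036 ops/s), Larkspur→Machine M7 (2264 ops/s), Quanta→Machine M3 (1844 ops/s) — total 1987+2230+1036+2264+1844 = 9361 ops/s.
Next-best assignment: Flint→Machine M3, Harbor→Machine M6, Delta→Machine M4, Larkspur→Machine M7, Quanta→Machine M2 = 9249 ops/s.

Max total: 9361 ops/s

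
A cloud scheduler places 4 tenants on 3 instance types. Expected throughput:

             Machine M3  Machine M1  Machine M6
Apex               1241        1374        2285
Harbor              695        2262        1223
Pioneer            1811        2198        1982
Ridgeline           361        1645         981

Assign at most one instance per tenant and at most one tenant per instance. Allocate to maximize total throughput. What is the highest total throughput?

Maximum total: 6358 ops/s

This is the linear assignment problem.
Optimal: Pioneer→Machine M3 (1811 ops/s), Harbor→Machine M1 (2262 ops/s), Apex→Machine M6 (2285 ops/s) — total 1811+2262+2285 = 6358 ops/s.
Next-best assignment: Pioneer→Machine M3, Ridgeline→Machine M1, Apex→Machine M6 = 5741 ops/s.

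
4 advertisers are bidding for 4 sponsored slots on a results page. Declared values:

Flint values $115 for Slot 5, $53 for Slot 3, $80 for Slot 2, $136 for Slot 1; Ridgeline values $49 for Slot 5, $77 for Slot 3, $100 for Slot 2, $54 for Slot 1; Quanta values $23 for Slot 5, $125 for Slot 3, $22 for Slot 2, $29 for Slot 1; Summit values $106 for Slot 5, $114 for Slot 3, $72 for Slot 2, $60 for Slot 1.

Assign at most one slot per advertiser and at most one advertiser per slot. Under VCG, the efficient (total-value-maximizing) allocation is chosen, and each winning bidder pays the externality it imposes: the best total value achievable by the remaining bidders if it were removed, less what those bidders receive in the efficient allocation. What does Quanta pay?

Efficient allocation: Flint→Slot 1 ($136), Ridgeline→Slot 2 ($100), Quanta→Slot 3 ($125), Summit→Slot 5 ($106); total welfare W = $467.
Quanta receives Slot 3 at value $125, so the others get W − 125 = $342.
Without Quanta: best allocation of the remaining 3 bidders over all 4 slots is Flint→Slot 1 ($136), Ridgeline→Slot 2 ($100), Summit→Slot 3 ($114), total $350.
VCG payment = (others' best without Quanta) − (others' welfare with Quanta) = 350 − 342 = $8.

Quanta pays $8.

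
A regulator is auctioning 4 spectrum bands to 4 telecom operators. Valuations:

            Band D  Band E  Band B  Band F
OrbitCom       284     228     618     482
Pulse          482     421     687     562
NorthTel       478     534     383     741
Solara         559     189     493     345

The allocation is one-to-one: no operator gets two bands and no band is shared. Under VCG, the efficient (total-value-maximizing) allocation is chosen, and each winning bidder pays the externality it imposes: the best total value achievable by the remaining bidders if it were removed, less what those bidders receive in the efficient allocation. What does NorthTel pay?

Efficient allocation: OrbitCom→Band B ($618M), Pulse→Band E ($421M), NorthTel→Band F ($741M), Solara→Band D ($559M); total welfare W = $2339M.
NorthTel receives Band F at value $741M, so the others get W − 741 = $1598M.
Without NorthTel: best allocation of the remaining 3 bidders over all 4 bands is OrbitCom→Band B ($618M), Pulse→Band F ($562M), Solara→Band D ($559M), total $1739M.
VCG payment = (others' best without NorthTel) − (others' welfare with NorthTel) = 1739 − 1598 = $141M.

NorthTel pays $141M.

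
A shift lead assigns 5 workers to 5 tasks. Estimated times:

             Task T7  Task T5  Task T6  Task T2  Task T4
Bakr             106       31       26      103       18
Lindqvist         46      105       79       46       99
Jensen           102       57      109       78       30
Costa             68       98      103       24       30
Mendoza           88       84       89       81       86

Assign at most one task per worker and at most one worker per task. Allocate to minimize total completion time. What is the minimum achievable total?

Minimum total: 210 min

Treat this as an assignment problem: match each worker to one task.
Optimal: Bakr→Task T6 (26 min), Lindqvist→Task T7 (46 min), Jensen→Task T4 (30 min), Costa→Task T2 (24 min), Mendoza→Task T5 (84 min) — total 26+46+30+24+84 = 210 min.
Row-greedy (each worker in turn takes its cheapest remaining task) gives 234 min, worse by 24.
Every other assignment is strictly worse.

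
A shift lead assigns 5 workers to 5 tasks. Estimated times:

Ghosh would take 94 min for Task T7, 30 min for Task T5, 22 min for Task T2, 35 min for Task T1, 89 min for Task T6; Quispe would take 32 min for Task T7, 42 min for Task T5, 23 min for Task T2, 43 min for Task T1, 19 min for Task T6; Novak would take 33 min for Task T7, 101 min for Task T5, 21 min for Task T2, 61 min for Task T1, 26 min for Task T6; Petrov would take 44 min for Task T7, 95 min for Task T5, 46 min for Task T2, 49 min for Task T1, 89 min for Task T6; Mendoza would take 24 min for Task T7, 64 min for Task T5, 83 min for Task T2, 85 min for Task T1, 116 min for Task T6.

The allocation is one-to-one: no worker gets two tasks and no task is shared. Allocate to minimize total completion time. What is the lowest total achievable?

Min total: 143 min

Optimal: Ghosh→Task T5 (30 min), Quispe→Task T6 (19 min), Novak→Task T2 (21 min), Petrov→Task T1 (49 min), Mendoza→Task T7 (24 min) — total 30+19+21+49+24 = 143 min.
Row-greedy (each worker in turn takes its cheapest remaining task) gives 187 min, worse by 44.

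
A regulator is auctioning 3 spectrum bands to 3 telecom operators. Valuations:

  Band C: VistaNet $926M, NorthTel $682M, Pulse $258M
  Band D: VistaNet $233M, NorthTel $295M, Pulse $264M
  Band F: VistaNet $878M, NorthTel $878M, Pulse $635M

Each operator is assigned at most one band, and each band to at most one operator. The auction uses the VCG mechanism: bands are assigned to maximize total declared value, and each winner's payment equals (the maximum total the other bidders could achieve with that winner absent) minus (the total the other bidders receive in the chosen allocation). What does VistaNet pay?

Efficient allocation: VistaNet→Band C ($926M), NorthTel→Band F ($878M), Pulse→Band D ($264M); total welfare W = $2068M.
VistaNet receives Band C at value $926M, so the others get W − 926 = $1142M.
Without VistaNet: best allocation of the remaining 2 bidders over all 3 bands is NorthTel→Band C ($682M), Pulse→Band F ($635M), total $1317M.
VCG payment = (others' best without VistaNet) − (others' welfare with VistaNet) = 1317 − 1142 = $175M.

VistaNet pays $175M.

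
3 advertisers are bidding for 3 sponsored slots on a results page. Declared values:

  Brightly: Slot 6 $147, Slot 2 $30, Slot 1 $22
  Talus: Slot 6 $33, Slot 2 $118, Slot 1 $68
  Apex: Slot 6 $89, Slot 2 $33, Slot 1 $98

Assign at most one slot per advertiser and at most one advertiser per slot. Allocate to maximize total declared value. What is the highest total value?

Maximum total: $363

This is a one-to-one assignment (maximum-weight bipartite matching).
Optimal: Brightly→Slot 6 ($147), Talus→Slot 2 ($118), Apex→Slot 1 ($98) — total 147+118+98 = $363.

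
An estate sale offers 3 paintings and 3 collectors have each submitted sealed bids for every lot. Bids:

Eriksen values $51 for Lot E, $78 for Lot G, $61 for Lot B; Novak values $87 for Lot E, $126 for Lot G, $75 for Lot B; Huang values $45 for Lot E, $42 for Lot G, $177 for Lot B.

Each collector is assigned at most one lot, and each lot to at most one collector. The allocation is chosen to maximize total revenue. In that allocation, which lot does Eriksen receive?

Optimal: Eriksen→Lot E ($51), Novak→Lot G ($126), Huang→Lot B ($177) — total 51+126+177 = $354.
Column-greedy (each lot in turn goes to its best remaining collector) gives $342, worse by 12.
No other one-to-one assignment exceeds $354.
Eriksen's own top lot is Lot G ($78), but forcing Eriksen→Lot G and reassigning the rest optimally gives only $342 — worse by 12.

Eriksen receives Lot E.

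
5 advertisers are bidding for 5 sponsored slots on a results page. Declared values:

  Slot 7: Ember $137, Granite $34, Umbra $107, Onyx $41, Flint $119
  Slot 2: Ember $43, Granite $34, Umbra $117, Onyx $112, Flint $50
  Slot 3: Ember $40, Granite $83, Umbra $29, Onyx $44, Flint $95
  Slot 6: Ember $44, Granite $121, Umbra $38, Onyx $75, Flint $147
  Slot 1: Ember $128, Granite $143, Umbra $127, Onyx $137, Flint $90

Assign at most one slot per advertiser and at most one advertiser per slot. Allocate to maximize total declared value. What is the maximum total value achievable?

Optimal: Ember→Slot 7 ($137), Granite→Slot 3 ($83), Umbra→Slot 2 ($117), Onyx→Slot 1 ($137), Flint→Slot 6 ($147) — total 137+83+117+137+147 = $621.
Max-entry greedy (repeatedly take the single best remaining cell) gives $588, worse by 33.
Checked against all permutations: $621 is optimal.

Maximum total: $621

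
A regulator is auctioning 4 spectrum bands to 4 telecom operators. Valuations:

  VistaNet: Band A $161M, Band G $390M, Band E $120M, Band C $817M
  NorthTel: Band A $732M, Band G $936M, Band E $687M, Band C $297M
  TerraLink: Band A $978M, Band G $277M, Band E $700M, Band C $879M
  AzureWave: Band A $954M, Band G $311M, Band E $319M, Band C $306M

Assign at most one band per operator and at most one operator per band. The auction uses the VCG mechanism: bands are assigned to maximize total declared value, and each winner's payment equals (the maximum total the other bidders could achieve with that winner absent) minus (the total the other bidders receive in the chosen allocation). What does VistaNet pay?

Efficient allocation: VistaNet→Band C ($817M), NorthTel→Band G ($936M), TerraLink→Band E ($700M), AzureWave→Band A ($954M); total welfare W = $3407M.
VistaNet receives Band C at value $817M, so the others get W − 817 = $2590M.
Without VistaNet: best allocation of the remaining 3 bidders over all 4 bands is NorthTel→Band G ($936M), TerraLink→Band C ($879M), AzureWave→Band A ($954M), total $2769M.
VCG payment = (others' best without VistaNet) − (others' welfare with VistaNet) = 2769 − 2590 = $179M.

VistaNet pays $179M.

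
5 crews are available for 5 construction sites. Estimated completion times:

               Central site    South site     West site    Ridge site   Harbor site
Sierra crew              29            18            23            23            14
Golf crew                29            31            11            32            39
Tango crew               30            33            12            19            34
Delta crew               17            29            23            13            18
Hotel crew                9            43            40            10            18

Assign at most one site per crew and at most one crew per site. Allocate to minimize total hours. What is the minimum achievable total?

Min total: 75 hours

Optimal: Sierra crew→South site (18 hours), Golf crew→West site (11 hours), Tango crew→Ridge site (19 hours), Delta crew→Harbor site (18 hours), Hotel crew→Central site (9 hours) — total 18+11+19+18+9 = 75 hours.
Row-greedy (each crew in turn takes its cheapest remaining site) gives 104 hours, worse by 29.
Swapping Hotel crew↔Golf crew (Hotel crew→West site 40 hours, Golf crew→Central site 29 hours) adds 49.
Checked against all permutations: 75 hours is optimal.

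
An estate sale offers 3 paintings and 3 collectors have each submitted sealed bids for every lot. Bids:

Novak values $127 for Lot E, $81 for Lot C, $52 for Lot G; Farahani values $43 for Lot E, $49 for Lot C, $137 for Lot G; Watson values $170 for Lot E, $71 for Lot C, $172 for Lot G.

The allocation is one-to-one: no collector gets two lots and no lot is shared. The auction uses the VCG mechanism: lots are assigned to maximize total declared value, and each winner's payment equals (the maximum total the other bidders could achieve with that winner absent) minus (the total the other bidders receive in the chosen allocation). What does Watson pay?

Efficient allocation: Novak→Lot C ($81), Farahani→Lot G ($137), Watson→Lot E ($170); total welfare W = $388.
Watson receives Lot E at value $170, so the others get W − 170 = $218.
Without Watson: best allocation of the remaining 2 bidders over all 3 lots is Novak→Lot E ($127), Farahani→Lot G ($137), total $264.
VCG payment = (others' best without Watson) − (others' welfare with Watson) = 264 − 218 = $46.

Watson pays $46.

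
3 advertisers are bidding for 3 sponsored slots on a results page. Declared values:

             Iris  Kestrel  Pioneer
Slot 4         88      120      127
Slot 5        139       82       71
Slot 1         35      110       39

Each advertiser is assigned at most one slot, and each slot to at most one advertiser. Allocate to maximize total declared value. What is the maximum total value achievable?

Max total: $376

Treat this as an assignment problem: match each advertiser to one slot.
Optimal: Iris→Slot 5 ($139), Kestrel→Slot 1 ($110), Pioneer→Slot 4 ($127) — total 139+110+127 = $376.
Row-greedy (each advertiser in turn takes its best remaining slot) gives $298, worse by 78.
Swapping Kestrel↔Iris (Kestrel→Slot 5 $82, Iris→Slot 1 $35) loses 132.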